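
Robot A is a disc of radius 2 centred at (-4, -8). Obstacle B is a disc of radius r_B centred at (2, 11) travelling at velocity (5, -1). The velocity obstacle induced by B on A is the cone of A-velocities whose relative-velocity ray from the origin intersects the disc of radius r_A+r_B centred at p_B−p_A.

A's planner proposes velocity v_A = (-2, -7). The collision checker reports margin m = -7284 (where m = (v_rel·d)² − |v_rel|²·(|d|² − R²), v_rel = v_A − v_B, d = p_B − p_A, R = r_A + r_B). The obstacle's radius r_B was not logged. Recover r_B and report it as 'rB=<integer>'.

m = -7284
d = (6, 19);  v_rel = (-7, -6),  |v_rel|² = 85
v_rel×d = (-7)·(19) − (-6)·(6) = -97
since m = R²·85 − (-97)²:  R² = (9409 + -7284) / 85 = 25
R = √25 = 5  ⇒  r_B = 5 − 2 = 3

rB=3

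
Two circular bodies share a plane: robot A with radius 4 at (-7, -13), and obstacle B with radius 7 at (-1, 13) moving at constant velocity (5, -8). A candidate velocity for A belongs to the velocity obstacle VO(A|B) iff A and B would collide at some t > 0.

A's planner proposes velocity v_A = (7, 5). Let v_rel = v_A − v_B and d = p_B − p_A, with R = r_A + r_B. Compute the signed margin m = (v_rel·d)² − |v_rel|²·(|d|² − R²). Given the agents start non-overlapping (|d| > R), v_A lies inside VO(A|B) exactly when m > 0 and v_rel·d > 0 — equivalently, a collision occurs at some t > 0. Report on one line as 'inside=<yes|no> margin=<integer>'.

d = (6, 26),  |d|² = 712;  R = 4+7 = 11,  c = 712−11² = 591
v_rel = (2, 13),  |v_rel|² = 173;  v_rel·d = (2)·(6) + (13)·(26) = 350
173·t² − 700·t + 591 = 0  ⇒  m = 350² − 173·591 = 20257
m = 20257 > 0,  v_rel·d = 350 > 0  ⇒  inside

inside=yes margin=20257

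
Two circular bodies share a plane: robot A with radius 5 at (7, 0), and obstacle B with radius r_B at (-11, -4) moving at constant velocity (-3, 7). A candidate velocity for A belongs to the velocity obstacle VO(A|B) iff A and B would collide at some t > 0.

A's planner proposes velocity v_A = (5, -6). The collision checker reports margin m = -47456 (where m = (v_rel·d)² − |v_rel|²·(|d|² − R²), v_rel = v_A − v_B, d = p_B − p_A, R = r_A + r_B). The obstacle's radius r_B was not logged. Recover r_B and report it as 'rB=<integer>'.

m = -47456
d = (-18, -4);  v_rel = (8, -13),  |v_rel|² = 233
v_rel×d = (8)·(-4) − (-13)·(-18) = -266
since m = R²·233 − (-266)²:  R² = (70756 + -47456) / 233 = 100
R = √100 = 10  ⇒  r_B = 10 − 5 = 5

rB=5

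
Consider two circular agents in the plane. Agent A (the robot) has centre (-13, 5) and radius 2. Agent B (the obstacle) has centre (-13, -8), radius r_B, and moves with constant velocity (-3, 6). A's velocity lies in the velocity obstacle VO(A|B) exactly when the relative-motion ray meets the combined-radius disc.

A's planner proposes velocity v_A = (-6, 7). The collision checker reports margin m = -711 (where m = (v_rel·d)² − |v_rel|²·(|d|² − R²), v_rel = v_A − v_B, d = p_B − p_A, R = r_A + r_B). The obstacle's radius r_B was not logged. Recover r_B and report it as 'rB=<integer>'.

m = -711
d = (0, -13);  v_rel = (-3, 1),  |v_rel|² = 10
v_rel×d = (-3)·(-13) − (1)·(0) = 39
since m = R²·10 − 39²:  R² = (1521 + -711) / 10 = 81
R = √81 = 9  ⇒  r_B = 9 − 2 = 7

rB=7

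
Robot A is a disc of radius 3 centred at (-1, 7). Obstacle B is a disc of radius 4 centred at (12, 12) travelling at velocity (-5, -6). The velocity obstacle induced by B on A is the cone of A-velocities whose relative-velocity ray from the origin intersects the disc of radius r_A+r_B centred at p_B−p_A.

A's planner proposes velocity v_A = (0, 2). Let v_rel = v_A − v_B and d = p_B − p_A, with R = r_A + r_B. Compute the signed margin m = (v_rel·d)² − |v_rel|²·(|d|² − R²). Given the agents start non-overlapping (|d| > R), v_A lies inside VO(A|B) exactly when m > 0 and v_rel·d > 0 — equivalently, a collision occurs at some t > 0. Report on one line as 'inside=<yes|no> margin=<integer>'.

d = (13, 5),  |d|² = 194;  R = 3+4 = 7,  c = 194−7² = 145
v_rel = (5, 8),  |v_rel|² = 89;  v_rel·d = (5)·(13) + (8)·(5) = 105
89·t² − 210·t + 145 = 0  ⇒  m = 105² − 89·145 = -1880
m = -1880 < 0,  v_rel·d = 105 > 0  ⇒  outside

inside=no margin=-1880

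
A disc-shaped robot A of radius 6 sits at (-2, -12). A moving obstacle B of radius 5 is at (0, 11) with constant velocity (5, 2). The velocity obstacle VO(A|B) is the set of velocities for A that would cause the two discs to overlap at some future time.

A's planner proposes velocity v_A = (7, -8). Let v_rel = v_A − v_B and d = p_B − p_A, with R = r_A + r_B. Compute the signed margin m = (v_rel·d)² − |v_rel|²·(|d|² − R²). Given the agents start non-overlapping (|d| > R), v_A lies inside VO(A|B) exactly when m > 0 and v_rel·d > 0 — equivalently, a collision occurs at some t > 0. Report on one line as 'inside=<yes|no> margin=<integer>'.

d = (2, 23),  |d|² = 533;  R = 6+5 = 11,  c = 533−11² = 412
v_rel = (2, -10),  |v_rel|² = 104;  v_rel·d = (2)·(2) + (-10)·(23) = -226
104·t² + 452·t + 412 = 0  ⇒  m = (-226)² − 104·412 = 8228
m = 8228 > 0,  v_rel·d = -226 < 0  ⇒  outside

inside=no margin=8228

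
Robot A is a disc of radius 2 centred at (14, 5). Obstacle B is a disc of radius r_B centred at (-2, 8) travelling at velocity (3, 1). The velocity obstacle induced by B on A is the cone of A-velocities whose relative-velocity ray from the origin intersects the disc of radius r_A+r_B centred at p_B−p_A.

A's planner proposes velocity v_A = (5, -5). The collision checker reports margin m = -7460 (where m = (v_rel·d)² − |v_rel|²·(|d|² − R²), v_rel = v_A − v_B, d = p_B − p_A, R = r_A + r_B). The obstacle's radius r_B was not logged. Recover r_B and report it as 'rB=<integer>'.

m = -7460
d = (-16, 3);  v_rel = (2, -6),  |v_rel|² = 40
v_rel×d = (2)·(3) − (-6)·(-16) = -90
since m = R²·40 − (-90)²:  R² = (8100 + -7460) / 40 = 16
R = √16 = 4  ⇒  r_B = 4 − 2 = 2

rB=2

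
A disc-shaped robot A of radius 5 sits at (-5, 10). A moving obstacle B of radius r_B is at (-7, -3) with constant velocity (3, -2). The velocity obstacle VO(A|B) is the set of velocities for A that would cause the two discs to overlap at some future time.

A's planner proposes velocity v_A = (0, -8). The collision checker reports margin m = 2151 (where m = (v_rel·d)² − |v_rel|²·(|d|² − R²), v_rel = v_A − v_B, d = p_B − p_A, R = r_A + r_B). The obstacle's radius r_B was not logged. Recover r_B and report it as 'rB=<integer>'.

m = 2151
d = (-2, -13);  v_rel = (-3, -6),  |v_rel|² = 45
v_rel×d = (-3)·(-13) − (-6)·(-2) = 27
since m = R²·45 − 27²:  R² = (729 + 2151) / 45 = 64
R = √64 = 8  ⇒  r_B = 8 − 5 = 3

rB=3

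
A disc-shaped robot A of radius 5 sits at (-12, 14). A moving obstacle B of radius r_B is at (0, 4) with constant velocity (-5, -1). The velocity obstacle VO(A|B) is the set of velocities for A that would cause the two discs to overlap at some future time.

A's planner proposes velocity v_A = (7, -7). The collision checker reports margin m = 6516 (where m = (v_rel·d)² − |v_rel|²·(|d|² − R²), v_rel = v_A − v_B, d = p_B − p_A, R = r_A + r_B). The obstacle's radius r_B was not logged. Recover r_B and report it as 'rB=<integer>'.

m = 6516
d = (12, -10);  v_rel = (12, -6),  |v_rel|² = 180
v_rel×d = (12)·(-10) − (-6)·(12) = -48
since m = R²·180 − (-48)²:  R² = (2304 + 6516) / 180 = 49
R = √49 = 7  ⇒  r_B = 7 − 5 = 2

rB=2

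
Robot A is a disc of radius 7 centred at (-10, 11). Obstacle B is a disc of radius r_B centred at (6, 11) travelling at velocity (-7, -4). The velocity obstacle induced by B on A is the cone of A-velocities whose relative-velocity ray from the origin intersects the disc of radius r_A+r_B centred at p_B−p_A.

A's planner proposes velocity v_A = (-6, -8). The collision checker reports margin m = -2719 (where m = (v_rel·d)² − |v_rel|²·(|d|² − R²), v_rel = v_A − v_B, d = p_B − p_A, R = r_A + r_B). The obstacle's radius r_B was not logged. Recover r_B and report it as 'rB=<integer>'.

m = -2719
d = (16, 0);  v_rel = (1, -4),  |v_rel|² = 17
v_rel×d = (1)·(0) − (-4)·(16) = 64
since m = R²·17 − 64²:  R² = (4096 + -2719) / 17 = 81
R = √81 = 9  ⇒  r_B = 9 − 7 = 2

rB=2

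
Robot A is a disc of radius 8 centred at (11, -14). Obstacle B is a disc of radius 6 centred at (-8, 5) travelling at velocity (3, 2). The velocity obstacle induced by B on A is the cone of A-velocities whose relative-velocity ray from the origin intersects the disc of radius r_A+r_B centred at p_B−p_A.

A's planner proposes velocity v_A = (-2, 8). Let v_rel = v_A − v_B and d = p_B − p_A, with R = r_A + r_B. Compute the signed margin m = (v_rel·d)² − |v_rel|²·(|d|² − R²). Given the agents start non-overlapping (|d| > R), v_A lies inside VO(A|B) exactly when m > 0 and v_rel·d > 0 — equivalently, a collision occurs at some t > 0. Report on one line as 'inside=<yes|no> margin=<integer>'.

d = (-19, 19),  |d|² = 722;  R = 8+6 = 14,  c = 722−14² = 526
v_rel = (-5, 6),  |v_rel|² = 61;  v_rel·d = (-5)·(-19) + (6)·(19) = 209
61·t² − 418·t + 526 = 0  ⇒  m = 209² − 61·526 = 11595
m = 11595 > 0,  v_rel·d = 209 > 0  ⇒  inside

inside=yes margin=11595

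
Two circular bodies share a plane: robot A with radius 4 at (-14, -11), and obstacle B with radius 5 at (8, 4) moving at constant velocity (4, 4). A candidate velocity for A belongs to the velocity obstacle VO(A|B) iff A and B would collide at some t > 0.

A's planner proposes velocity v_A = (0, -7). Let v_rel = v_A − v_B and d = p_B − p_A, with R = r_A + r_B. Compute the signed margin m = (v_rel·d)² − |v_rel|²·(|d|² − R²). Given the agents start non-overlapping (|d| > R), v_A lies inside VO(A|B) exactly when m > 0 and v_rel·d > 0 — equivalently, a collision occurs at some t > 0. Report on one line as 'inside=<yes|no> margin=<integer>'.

d = (22, 15),  |d|² = 709;  R = 4+5 = 9,  c = 709−9² = 628
v_rel = (-4, -11),  |v_rel|² = 137;  v_rel·d = (-4)·(22) + (-11)·(15) = -253
137·t² + 506·t + 628 = 0  ⇒  m = (-253)² − 137·628 = -22027
m = -22027 < 0,  v_rel·d = -253 < 0  ⇒  outside

inside=no margin=-22027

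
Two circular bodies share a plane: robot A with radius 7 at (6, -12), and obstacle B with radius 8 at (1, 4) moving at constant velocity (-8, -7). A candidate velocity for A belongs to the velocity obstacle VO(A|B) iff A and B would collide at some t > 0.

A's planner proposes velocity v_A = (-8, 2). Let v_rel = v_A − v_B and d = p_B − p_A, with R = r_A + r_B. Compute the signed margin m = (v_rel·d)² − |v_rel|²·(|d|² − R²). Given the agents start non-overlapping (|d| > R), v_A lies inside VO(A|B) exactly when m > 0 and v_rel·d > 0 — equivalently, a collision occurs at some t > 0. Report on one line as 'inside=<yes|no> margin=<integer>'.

d = (-5, 16),  |d|² = 281;  R = 7+8 = 15,  c = 281−15² = 56
v_rel = (0, 9),  |v_rel|² = 81;  v_rel·d = (0)·(-5) + (9)·(16) = 144
81·t² − 288·t + 56 = 0  ⇒  m = 144² − 81·56 = 16200
m = 16200 > 0,  v_rel·d = 144 > 0  ⇒  inside

inside=yes margin=16200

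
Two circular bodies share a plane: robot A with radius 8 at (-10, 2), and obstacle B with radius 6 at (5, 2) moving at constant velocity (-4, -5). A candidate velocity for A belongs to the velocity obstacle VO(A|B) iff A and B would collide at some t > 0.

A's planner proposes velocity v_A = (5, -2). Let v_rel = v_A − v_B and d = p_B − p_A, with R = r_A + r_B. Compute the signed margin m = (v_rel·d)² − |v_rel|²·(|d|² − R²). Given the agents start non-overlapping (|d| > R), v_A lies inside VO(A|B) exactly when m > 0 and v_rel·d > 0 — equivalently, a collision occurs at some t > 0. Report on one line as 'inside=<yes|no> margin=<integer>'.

d = (15, 0),  |d|² = 225;  R = 8+6 = 14,  c = 225−14² = 29
v_rel = (9, 3),  |v_rel|² = 90;  v_rel·d = (9)·(15) + (3)·(0) = 135
90·t² − 270·t + 29 = 0  ⇒  m = 135² − 90·29 = 15615
m = 15615 > 0,  v_rel·d = 135 > 0  ⇒  inside

inside=yes margin=15615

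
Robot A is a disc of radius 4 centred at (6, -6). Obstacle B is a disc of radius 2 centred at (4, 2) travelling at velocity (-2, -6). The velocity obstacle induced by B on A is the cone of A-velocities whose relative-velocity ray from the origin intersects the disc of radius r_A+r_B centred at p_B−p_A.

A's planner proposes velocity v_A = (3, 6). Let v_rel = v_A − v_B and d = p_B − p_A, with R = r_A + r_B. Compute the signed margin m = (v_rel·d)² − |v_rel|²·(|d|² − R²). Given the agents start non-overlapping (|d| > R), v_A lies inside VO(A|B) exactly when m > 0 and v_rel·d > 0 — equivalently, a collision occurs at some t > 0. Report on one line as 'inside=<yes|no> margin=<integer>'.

d = (-2, 8),  |d|² = 68;  R = 4+2 = 6,  c = 68−6² = 32
v_rel = (5, 12),  |v_rel|² = 169;  v_rel·d = (5)·(-2) + (12)·(8) = 86
169·t² − 172·t + 32 = 0  ⇒  m = 86² − 169·32 = 1988
m = 1988 > 0,  v_rel·d = 86 > 0  ⇒  inside

inside=yes margin=1988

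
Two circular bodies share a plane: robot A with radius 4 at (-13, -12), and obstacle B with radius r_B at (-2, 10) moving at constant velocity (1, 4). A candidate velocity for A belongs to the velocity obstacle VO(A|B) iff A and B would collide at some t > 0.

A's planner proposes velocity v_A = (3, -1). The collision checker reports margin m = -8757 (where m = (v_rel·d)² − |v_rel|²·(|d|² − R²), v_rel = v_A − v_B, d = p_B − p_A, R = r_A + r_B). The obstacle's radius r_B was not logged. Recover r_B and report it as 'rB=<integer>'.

m = -8757
d = (11, 22);  v_rel = (2, -5),  |v_rel|² = 29
v_rel×d = (2)·(22) − (-5)·(11) = 99
since m = R²·29 − 99²:  R² = (9801 + -8757) / 29 = 36
R = √36 = 6  ⇒  r_B = 6 − 4 = 2

rB=2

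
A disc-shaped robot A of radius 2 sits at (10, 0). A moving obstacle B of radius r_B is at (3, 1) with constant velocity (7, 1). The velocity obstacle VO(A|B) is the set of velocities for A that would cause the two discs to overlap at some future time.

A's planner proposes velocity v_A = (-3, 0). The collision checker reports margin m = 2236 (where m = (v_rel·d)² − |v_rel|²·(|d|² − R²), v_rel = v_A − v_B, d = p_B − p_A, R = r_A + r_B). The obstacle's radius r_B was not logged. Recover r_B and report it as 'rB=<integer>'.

m = 2236
d = (-7, 1);  v_rel = (-10, -1),  |v_rel|² = 101
v_rel×d = (-10)·(1) − (-1)·(-7) = -17
since m = R²·101 − (-17)²:  R² = (289 + 2236) / 101 = 25
R = √25 = 5  ⇒  r_B = 5 − 2 = 3

rB=3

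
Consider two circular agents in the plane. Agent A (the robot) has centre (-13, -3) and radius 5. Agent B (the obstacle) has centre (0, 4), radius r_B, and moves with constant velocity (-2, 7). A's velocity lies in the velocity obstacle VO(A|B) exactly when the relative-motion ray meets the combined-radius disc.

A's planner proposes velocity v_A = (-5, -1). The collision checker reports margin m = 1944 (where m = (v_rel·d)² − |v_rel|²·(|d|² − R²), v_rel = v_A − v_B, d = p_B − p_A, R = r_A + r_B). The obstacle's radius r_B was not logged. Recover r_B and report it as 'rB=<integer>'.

m = 1944
d = (13, 7);  v_rel = (-3, -8),  |v_rel|² = 73
v_rel×d = (-3)·(7) − (-8)·(13) = 83
since m = R²·73 − 83²:  R² = (6889 + 1944) / 73 = 121
R = √121 = 11  ⇒  r_B = 11 − 5 = 6

rB=6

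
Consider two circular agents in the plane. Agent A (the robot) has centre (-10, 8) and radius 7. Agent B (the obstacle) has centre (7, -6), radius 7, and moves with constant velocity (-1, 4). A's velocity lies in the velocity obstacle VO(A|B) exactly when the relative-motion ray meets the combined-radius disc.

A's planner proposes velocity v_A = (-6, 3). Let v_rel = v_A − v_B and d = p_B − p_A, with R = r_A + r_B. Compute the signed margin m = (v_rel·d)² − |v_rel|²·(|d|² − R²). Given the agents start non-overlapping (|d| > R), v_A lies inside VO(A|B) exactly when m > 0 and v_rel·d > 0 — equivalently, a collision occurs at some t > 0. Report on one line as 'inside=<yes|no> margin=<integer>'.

d = (17, -14),  |d|² = 485;  R = 7+7 = 14,  c = 485−14² = 289
v_rel = (-5, -1),  |v_rel|² = 26;  v_rel·d = (-5)·(17) + (-1)·(-14) = -71
26·t² + 142·t + 289 = 0  ⇒  m = (-71)² − 26·289 = -2473
m = -2473 < 0,  v_rel·d = -71 < 0  ⇒  outside

inside=no margin=-2473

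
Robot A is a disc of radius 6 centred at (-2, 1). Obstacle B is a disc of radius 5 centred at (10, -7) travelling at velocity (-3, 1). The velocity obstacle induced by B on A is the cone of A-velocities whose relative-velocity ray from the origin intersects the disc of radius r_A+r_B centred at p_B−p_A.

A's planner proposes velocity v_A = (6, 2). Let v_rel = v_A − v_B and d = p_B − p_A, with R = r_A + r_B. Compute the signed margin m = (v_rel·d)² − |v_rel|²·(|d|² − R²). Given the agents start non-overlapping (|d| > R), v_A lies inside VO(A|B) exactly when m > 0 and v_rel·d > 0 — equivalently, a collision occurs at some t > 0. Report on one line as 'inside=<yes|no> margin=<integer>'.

d = (12, -8),  |d|² = 208;  R = 6+5 = 11,  c = 208−11² = 87
v_rel = (9, 1),  |v_rel|² = 82;  v_rel·d = (9)·(12) + (1)·(-8) = 100
82·t² − 200·t + 87 = 0  ⇒  m = 100² − 82·87 = 2866
m = 2866 > 0,  v_rel·d = 100 > 0  ⇒  inside

inside=yes margin=2866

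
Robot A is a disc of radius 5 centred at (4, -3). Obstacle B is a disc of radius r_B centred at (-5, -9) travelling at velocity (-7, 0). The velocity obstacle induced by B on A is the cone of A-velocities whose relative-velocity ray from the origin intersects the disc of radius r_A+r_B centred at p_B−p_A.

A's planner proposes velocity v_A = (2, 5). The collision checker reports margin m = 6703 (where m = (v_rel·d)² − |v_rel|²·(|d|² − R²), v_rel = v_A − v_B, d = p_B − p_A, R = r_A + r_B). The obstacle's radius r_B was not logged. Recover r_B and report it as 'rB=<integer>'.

m = 6703
d = (-9, -6);  v_rel = (9, 5),  |v_rel|² = 106
v_rel×d = (9)·(-6) − (5)·(-9) = -9
since m = R²·106 − (-9)²:  R² = (81 + 6703) / 106 = 64
R = √64 = 8  ⇒  r_B = 8 − 5 = 3

rB=3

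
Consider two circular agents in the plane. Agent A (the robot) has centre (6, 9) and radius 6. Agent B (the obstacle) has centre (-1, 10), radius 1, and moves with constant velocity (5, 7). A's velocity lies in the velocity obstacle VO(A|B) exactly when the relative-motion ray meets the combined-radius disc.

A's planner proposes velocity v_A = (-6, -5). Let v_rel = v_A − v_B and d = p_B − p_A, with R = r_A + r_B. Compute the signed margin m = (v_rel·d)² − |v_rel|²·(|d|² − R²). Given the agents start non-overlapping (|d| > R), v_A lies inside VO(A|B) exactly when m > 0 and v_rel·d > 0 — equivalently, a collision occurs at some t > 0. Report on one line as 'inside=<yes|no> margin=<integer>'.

d = (-7, 1),  |d|² = 50;  R = 6+1 = 7,  c = 50−7² = 1
v_rel = (-11, -12),  |v_rel|² = 265;  v_rel·d = (-11)·(-7) + (-12)·(1) = 65
265·t² − 130·t + 1 = 0  ⇒  m = 65² − 265·1 = 3960
m = 3960 > 0,  v_rel·d = 65 > 0  ⇒  inside

inside=yes margin=3960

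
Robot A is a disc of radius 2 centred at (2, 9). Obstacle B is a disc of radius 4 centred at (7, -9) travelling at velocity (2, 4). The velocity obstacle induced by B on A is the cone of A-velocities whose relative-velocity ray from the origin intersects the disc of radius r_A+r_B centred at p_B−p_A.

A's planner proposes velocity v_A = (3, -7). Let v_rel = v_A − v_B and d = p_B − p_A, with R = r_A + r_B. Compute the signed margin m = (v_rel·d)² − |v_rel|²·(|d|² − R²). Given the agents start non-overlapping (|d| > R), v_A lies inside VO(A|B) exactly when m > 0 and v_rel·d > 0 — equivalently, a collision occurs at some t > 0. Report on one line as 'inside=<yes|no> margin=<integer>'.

d = (5, -18),  |d|² = 349;  R = 2+4 = 6,  c = 349−6² = 313
v_rel = (1, -11),  |v_rel|² = 122;  v_rel·d = (1)·(5) + (-11)·(-18) = 203
122·t² − 406·t + 313 = 0  ⇒  m = 203² − 122·313 = 3023
m = 3023 > 0,  v_rel·d = 203 > 0  ⇒  inside

inside=yes margin=3023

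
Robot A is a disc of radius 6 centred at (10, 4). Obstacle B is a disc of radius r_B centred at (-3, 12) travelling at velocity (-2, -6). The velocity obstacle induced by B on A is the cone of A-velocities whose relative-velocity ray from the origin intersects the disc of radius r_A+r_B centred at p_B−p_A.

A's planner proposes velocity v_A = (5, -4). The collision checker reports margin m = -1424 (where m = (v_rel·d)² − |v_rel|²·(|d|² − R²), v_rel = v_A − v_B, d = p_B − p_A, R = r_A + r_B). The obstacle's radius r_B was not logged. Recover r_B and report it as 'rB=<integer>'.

m = -1424
d = (-13, 8);  v_rel = (7, 2),  |v_rel|² = 53
v_rel×d = (7)·(8) − (2)·(-13) = 82
since m = R²·53 − 82²:  R² = (6724 + -1424) / 53 = 100
R = √100 = 10  ⇒  r_B = 10 − 6 = 4

rB=4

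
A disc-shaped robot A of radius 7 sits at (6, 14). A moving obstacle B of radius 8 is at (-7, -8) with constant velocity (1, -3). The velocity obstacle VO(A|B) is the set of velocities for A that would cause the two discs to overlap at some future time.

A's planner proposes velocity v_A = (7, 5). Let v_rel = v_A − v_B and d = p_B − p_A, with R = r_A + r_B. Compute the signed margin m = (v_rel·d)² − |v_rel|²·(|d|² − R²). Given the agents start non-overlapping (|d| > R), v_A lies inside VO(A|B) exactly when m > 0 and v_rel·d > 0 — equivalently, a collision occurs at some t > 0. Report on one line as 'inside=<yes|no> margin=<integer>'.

d = (-13, -22),  |d|² = 653;  R = 7+8 = 15,  c = 653−15² = 428
v_rel = (6, 8),  |v_rel|² = 100;  v_rel·d = (6)·(-13) + (8)·(-22) = -254
100·t² + 508·t + 428 = 0  ⇒  m = (-254)² − 100·428 = 21716
m = 21716 > 0,  v_rel·d = -254 < 0  ⇒  outside

inside=no margin=21716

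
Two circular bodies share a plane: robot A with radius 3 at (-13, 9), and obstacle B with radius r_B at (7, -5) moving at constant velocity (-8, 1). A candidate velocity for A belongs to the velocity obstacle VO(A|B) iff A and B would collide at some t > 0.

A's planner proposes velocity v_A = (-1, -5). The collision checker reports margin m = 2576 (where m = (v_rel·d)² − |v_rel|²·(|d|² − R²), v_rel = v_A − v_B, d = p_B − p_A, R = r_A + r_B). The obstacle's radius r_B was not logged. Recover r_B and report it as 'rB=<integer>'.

m = 2576
d = (20, -14);  v_rel = (7, -6),  |v_rel|² = 85
v_rel×d = (7)·(-14) − (-6)·(20) = 22
since m = R²·85 − 22²:  R² = (484 + 2576) / 85 = 36
R = √36 = 6  ⇒  r_B = 6 − 3 = 3

rB=3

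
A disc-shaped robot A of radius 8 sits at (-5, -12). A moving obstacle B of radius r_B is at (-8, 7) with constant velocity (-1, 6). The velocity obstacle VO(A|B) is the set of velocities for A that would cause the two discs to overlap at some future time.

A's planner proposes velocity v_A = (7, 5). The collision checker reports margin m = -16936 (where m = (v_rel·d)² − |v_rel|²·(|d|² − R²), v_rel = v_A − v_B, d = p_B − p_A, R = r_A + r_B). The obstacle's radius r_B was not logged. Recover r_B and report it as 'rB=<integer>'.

m = -16936
d = (-3, 19);  v_rel = (8, -1),  |v_rel|² = 65
v_rel×d = (8)·(19) − (-1)·(-3) = 149
since m = R²·65 − 149²:  R² = (22201 + -16936) / 65 = 81
R = √81 = 9  ⇒  r_B = 9 − 8 = 1

rB=1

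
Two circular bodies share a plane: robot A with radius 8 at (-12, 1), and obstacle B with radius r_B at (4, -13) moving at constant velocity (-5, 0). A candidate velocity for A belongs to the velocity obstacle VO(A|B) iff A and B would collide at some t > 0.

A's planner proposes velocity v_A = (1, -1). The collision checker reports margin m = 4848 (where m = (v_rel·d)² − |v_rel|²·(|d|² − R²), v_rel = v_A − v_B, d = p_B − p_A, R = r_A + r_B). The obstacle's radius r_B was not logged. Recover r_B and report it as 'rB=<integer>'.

m = 4848
d = (16, -14);  v_rel = (6, -1),  |v_rel|² = 37
v_rel×d = (6)·(-14) − (-1)·(16) = -68
since m = R²·37 − (-68)²:  R² = (4624 + 4848) / 37 = 256
R = √256 = 16  ⇒  r_B = 16 − 8 = 8

rB=8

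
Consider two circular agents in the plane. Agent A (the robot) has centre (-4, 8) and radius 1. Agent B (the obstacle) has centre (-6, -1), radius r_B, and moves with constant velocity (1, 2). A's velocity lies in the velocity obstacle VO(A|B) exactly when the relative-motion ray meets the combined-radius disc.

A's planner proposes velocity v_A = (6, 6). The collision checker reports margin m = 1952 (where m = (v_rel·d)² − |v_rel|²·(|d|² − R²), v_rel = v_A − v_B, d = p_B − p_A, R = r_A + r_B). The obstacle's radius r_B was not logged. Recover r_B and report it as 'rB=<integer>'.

m = 1952
d = (-2, -9);  v_rel = (5, 4),  |v_rel|² = 41
v_rel×d = (5)·(-9) − (4)·(-2) = -37
since m = R²·41 − (-37)²:  R² = (1369 + 1952) / 41 = 81
R = √81 = 9  ⇒  r_B = 9 − 1 = 8

rB=8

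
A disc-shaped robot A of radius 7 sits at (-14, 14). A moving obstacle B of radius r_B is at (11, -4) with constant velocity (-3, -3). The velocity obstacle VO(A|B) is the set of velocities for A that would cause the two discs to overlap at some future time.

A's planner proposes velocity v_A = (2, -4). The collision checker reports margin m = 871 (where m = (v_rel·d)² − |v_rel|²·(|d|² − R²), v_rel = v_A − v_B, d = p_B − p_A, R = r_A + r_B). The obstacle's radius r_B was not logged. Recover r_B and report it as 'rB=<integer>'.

m = 871
d = (25, -18);  v_rel = (5, -1),  |v_rel|² = 26
v_rel×d = (5)·(-18) − (-1)·(25) = -65
since m = R²·26 − (-65)²:  R² = (4225 + 871) / 26 = 196
R = √196 = 14  ⇒  r_B = 14 − 7 = 7

rB=7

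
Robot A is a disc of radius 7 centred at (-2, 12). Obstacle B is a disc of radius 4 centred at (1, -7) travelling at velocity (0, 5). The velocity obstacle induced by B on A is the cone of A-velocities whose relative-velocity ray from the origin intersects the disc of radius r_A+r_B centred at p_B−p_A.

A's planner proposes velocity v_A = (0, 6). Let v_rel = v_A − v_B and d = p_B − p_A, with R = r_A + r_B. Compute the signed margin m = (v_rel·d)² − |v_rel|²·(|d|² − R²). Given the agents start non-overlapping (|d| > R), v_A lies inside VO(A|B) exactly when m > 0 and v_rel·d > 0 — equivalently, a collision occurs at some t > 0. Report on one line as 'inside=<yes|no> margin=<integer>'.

d = (3, -19),  |d|² = 370;  R = 7+4 = 11,  c = 370−11² = 249
v_rel = (0, 1),  |v_rel|² = 1;  v_rel·d = (0)·(3) + (1)·(-19) = -19
1·t² + 38·t + 249 = 0  ⇒  m = (-19)² − 1·249 = 112
m = 112 > 0,  v_rel·d = -19 < 0  ⇒  outside

inside=no margin=112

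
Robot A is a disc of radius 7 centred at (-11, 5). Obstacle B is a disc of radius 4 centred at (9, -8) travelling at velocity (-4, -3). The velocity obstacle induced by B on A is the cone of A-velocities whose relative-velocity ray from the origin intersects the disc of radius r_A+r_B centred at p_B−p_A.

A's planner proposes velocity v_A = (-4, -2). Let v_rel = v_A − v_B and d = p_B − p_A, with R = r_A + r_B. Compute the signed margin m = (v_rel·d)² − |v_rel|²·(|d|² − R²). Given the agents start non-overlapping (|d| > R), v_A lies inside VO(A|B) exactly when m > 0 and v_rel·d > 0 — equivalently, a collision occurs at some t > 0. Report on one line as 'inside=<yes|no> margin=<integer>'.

d = (20, -13),  |d|² = 569;  R = 7+4 = 11,  c = 569−11² = 448
v_rel = (0, 1),  |v_rel|² = 1;  v_rel·d = (0)·(20) + (1)·(-13) = -13
1·t² + 26·t + 448 = 0  ⇒  m = (-13)² − 1·448 = -279
m = -279 < 0,  v_rel·d = -13 < 0  ⇒  outside

inside=no margin=-279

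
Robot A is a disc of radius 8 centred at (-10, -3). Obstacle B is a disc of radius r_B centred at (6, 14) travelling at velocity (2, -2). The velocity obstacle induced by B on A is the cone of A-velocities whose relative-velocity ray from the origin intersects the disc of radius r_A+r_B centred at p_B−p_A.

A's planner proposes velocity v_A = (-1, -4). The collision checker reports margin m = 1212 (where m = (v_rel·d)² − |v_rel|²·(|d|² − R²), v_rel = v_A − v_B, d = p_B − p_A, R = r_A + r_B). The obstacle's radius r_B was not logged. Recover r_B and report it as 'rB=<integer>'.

m = 1212
d = (16, 17);  v_rel = (-3, -2),  |v_rel|² = 13
v_rel×d = (-3)·(17) − (-2)·(16) = -19
since m = R²·13 − (-19)²:  R² = (361 + 1212) / 13 = 121
R = √121 = 11  ⇒  r_B = 11 − 8 = 3

rB=3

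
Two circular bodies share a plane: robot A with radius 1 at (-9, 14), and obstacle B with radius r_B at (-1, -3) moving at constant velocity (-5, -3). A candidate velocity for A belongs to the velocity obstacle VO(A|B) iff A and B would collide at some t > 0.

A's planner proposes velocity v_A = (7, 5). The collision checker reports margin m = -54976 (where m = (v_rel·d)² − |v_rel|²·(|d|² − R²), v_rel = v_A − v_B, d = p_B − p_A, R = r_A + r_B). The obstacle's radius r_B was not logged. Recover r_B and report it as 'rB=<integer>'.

m = -54976
d = (8, -17);  v_rel = (12, 8),  |v_rel|² = 208
v_rel×d = (12)·(-17) − (8)·(8) = -268
since m = R²·208 − (-268)²:  R² = (71824 + -54976) / 208 = 81
R = √81 = 9  ⇒  r_B = 9 − 1 = 8

rB=8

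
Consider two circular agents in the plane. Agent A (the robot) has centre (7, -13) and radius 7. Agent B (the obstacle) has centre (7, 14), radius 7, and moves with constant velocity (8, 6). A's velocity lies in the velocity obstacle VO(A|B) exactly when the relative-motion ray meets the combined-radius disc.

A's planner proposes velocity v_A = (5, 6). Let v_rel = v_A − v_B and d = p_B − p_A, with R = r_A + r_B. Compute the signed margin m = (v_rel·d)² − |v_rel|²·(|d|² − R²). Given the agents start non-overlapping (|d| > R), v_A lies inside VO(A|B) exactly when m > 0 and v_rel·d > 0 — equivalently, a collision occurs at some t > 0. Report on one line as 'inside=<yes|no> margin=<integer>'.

d = (0, 27),  |d|² = 729;  R = 7+7 = 14,  c = 729−14² = 533
v_rel = (-3, 0),  |v_rel|² = 9;  v_rel·d = (-3)·(0) + (0)·(27) = 0
9·t² − 0·t + 533 = 0  ⇒  m = 0² − 9·533 = -4797
m = -4797 < 0,  v_rel·d = 0 = 0  ⇒  outside

inside=no margin=-4797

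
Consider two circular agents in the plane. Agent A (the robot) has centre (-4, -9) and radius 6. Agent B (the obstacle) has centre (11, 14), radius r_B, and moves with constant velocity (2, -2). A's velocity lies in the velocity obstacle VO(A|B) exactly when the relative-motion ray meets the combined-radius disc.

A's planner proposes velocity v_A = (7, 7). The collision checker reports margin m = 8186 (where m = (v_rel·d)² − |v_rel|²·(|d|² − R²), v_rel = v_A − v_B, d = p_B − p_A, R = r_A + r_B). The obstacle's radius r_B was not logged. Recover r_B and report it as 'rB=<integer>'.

m = 8186
d = (15, 23);  v_rel = (5, 9),  |v_rel|² = 106
v_rel×d = (5)·(23) − (9)·(15) = -20
since m = R²·106 − (-20)²:  R² = (400 + 8186) / 106 = 81
R = √81 = 9  ⇒  r_B = 9 − 6 = 3

rB=3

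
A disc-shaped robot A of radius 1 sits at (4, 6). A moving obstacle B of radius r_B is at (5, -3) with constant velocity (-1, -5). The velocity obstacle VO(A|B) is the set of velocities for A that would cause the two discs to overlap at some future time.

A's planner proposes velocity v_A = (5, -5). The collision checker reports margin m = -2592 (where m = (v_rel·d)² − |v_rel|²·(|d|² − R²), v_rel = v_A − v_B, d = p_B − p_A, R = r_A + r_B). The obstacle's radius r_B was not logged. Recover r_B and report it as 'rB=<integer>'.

m = -2592
d = (1, -9);  v_rel = (6, 0),  |v_rel|² = 36
v_rel×d = (6)·(-9) − (0)·(1) = -54
since m = R²·36 − (-54)²:  R² = (2916 + -2592) / 36 = 9
R = √9 = 3  ⇒  r_B = 3 − 1 = 2

rB=2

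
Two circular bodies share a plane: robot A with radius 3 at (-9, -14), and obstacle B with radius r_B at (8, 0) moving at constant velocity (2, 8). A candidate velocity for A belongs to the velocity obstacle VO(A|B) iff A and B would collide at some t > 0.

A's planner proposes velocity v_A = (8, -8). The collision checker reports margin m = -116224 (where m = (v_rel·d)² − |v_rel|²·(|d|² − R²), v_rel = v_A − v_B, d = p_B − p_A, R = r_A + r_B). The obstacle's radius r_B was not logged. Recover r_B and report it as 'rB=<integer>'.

m = -116224
d = (17, 14);  v_rel = (6, -16),  |v_rel|² = 292
v_rel×d = (6)·(14) − (-16)·(17) = 356
since m = R²·292 − 356²:  R² = (126736 + -116224) / 292 = 36
R = √36 = 6  ⇒  r_B = 6 − 3 = 3

rB=3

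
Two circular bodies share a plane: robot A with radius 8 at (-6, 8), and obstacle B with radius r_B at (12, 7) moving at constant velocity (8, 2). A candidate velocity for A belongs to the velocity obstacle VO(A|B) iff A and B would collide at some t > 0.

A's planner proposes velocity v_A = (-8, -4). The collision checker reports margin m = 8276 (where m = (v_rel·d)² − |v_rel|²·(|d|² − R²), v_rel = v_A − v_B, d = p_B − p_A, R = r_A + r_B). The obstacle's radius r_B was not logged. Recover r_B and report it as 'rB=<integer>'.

m = 8276
d = (18, -1);  v_rel = (-16, -6),  |v_rel|² = 292
v_rel×d = (-16)·(-1) − (-6)·(18) = 124
since m = R²·292 − 124²:  R² = (15376 + 8276) / 292 = 81
R = √81 = 9  ⇒  r_B = 9 − 8 = 1

rB=1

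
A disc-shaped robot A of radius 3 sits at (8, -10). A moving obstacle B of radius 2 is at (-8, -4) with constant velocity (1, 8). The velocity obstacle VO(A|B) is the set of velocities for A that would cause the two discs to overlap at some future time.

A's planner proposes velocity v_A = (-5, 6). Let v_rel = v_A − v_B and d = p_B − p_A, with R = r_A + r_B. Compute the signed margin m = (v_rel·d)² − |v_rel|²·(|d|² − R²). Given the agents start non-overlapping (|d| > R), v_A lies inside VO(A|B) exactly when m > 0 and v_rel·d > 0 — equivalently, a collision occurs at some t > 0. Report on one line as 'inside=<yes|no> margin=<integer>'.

d = (-16, 6),  |d|² = 292;  R = 3+2 = 5,  c = 292−5² = 267
v_rel = (-6, -2),  |v_rel|² = 40;  v_rel·d = (-6)·(-16) + (-2)·(6) = 84
40·t² − 168·t + 267 = 0  ⇒  m = 84² − 40·267 = -3624
m = -3624 < 0,  v_rel·d = 84 > 0  ⇒  outside

inside=no margin=-3624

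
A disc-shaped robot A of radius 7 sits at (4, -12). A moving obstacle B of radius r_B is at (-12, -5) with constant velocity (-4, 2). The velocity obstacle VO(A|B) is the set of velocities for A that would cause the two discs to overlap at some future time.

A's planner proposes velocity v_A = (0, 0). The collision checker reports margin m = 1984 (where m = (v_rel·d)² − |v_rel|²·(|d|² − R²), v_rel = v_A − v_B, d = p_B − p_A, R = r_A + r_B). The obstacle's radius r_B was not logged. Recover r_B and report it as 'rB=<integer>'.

m = 1984
d = (-16, 7);  v_rel = (4, -2),  |v_rel|² = 20
v_rel×d = (4)·(7) − (-2)·(-16) = -4
since m = R²·20 − (-4)²:  R² = (16 + 1984) / 20 = 100
R = √100 = 10  ⇒  r_B = 10 − 7 = 3

rB=3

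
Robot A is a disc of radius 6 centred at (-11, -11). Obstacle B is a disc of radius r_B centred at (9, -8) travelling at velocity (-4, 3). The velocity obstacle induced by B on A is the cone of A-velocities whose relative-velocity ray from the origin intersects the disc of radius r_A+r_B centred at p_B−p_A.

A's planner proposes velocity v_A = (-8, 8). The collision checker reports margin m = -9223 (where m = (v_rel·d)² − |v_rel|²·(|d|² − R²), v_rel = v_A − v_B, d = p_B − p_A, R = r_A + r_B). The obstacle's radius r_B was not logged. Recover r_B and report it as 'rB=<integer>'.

m = -9223
d = (20, 3);  v_rel = (-4, 5),  |v_rel|² = 41
v_rel×d = (-4)·(3) − (5)·(20) = -112
since m = R²·41 − (-112)²:  R² = (12544 + -9223) / 41 = 81
R = √81 = 9  ⇒  r_B = 9 − 6 = 3

rB=3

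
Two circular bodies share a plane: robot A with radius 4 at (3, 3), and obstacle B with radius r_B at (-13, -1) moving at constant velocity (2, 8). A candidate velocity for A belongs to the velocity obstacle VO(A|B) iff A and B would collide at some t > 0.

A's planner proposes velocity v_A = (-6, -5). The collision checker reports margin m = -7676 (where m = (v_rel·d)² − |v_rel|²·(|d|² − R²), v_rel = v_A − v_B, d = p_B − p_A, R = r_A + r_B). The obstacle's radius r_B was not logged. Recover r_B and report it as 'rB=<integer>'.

m = -7676
d = (-16, -4);  v_rel = (-8, -13),  |v_rel|² = 233
v_rel×d = (-8)·(-4) − (-13)·(-16) = -176
since m = R²·233 − (-176)²:  R² = (30976 + -7676) / 233 = 100
R = √100 = 10  ⇒  r_B = 10 − 4 = 6

rB=6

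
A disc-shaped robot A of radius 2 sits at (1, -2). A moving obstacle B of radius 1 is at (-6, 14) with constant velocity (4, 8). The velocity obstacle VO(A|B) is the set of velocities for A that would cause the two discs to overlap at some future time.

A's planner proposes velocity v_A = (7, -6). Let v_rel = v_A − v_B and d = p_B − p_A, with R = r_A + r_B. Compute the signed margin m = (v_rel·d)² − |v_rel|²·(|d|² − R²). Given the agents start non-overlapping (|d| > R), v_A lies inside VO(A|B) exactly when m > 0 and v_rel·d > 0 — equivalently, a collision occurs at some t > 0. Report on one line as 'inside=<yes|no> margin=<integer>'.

d = (-7, 16),  |d|² = 305;  R = 2+1 = 3,  c = 305−3² = 296
v_rel = (3, -14),  |v_rel|² = 205;  v_rel·d = (3)·(-7) + (-14)·(16) = -245
205·t² + 490·t + 296 = 0  ⇒  m = (-245)² − 205·296 = -655
m = -655 < 0,  v_rel·d = -245 < 0  ⇒  outside

inside=no margin=-655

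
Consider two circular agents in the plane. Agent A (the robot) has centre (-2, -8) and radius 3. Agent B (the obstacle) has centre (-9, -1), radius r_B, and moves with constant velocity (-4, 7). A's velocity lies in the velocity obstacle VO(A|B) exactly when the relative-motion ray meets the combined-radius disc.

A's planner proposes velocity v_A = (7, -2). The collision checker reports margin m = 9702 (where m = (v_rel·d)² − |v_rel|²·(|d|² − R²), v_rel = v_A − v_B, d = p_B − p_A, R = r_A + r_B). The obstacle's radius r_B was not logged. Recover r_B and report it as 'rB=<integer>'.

m = 9702
d = (-7, 7);  v_rel = (11, -9),  |v_rel|² = 202
v_rel×d = (11)·(7) − (-9)·(-7) = 14
since m = R²·202 − 14²:  R² = (196 + 9702) / 202 = 49
R = √49 = 7  ⇒  r_B = 7 − 3 = 4

rB=4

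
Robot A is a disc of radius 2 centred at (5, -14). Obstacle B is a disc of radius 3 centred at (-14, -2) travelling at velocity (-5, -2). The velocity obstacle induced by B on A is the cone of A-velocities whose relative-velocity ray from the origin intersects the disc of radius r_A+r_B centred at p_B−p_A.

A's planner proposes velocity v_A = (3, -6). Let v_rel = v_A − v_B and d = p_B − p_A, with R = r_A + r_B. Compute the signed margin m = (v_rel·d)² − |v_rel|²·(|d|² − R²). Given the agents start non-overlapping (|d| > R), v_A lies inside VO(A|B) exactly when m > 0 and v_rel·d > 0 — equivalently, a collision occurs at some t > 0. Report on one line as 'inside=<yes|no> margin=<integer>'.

d = (-19, 12),  |d|² = 505;  R = 2+3 = 5,  c = 505−5² = 480
v_rel = (8, -4),  |v_rel|² = 80;  v_rel·d = (8)·(-19) + (-4)·(12) = -200
80·t² + 400·t + 480 = 0  ⇒  m = (-200)² − 80·480 = 1600
m = 1600 > 0,  v_rel·d = -200 < 0  ⇒  outside

inside=no margin=1600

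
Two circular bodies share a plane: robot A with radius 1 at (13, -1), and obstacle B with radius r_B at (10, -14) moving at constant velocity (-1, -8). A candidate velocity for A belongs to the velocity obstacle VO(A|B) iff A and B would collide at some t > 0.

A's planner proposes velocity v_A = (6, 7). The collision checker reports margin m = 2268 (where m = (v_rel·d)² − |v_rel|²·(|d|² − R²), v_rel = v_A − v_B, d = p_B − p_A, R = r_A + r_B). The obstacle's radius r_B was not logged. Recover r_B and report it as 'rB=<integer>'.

m = 2268
d = (-3, -13);  v_rel = (7, 15),  |v_rel|² = 274
v_rel×d = (7)·(-13) − (15)·(-3) = -46
since m = R²·274 − (-46)²:  R² = (2116 + 2268) / 274 = 16
R = √16 = 4  ⇒  r_B = 4 − 1 = 3

rB=3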